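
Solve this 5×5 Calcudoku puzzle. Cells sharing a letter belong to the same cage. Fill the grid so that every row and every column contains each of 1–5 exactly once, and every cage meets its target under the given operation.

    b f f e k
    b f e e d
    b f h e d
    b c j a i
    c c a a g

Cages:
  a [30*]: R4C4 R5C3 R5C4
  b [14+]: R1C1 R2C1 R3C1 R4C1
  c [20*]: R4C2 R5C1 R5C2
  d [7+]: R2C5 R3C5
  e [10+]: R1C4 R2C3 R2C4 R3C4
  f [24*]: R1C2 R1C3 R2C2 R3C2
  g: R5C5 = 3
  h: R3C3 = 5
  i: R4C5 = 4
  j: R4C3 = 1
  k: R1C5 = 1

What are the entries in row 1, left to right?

5 3 4 2 1

Cage k is given, which forces R1C5 = 1.
Cage h is a single given cell, which forces R3C3 = 5.
Cage j is a single given cell; hence R4C3 = 1.
I is a freebie, so R4C5 = 4.
Cage g is a single given cell, leaving R5C5 = 3.
The two cells of cage d must have sum 7, leaving R2C5 = 5.
3 is placed in column 5; hence R3C5 = 2.
Cage a needs product 30, so R4C4 = 3.
3 is placed in row 5, leaving R5C3 = 2.
Cage a needs product 30; hence R5C4 = 5.
The 4 cells of cage e must have sum 10, so R2C3 = 3.
Cage c has product 20; hence R4C2 = 5.
The 4 cells of cage b must have sum 14, so R1C1 = 5.
Column 3 now contains 3, which forces R1C3 = 4.
Row 1 already has 4, which forces R1C4 = 2.
Cage b needs sum 14, which forces R2C1 = 4.
Row 2 now contains 4; hence R2C4 = 1.
Cage b needs sum 14, leaving R3C1 = 3.
3 is placed in row 3, leaving R3C2 = 1.
Column 4 already has 1; hence R3C4 = 4.
Row 4 now contains 5, which forces R4C1 = 2.
Column 1 already has 4, so R5C1 = 1.
Column 2 already has 1, which forces R5C2 = 4.
2 is placed in row 1, which forces R1C2 = 3.
Row 2 now contains 1, so R2C2 = 2.
Completed grid: 5 3 4 2 1 / 4 2 3 1 5 / 3 1 5 4 2 / 2 5 1 3 4 / 1 4 2 5 3.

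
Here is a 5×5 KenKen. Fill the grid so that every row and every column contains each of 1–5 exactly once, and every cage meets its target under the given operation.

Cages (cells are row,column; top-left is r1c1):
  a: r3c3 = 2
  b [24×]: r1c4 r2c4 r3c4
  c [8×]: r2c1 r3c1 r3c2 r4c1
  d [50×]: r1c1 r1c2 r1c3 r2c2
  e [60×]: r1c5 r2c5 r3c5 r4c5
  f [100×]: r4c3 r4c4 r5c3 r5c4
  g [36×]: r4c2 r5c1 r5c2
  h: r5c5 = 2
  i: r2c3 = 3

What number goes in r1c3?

Cage d has product 50, which forces r2c2 = 5.
Cage i is a single given cell; hence r2c3 = 3.
Cage c has product 8, so r3c2 = 1.
Cage a is a single given cell, so r3c3 = 2.
Cage g needs product 36, which forces r4c2 = 3.
Cage g needs product 36, leaving r5c1 = 3.
Cage g has product 36, leaving r5c2 = 4.
Cage h is a single given cell, leaving r5c5 = 2.
1 is placed in column 2; hence r1c2 = 2.
Row 3 already has 2, so r3c1 = 4.
Row 3 already has 4; hence r3c4 = 3.
Row 3 now contains 3, which forces r3c5 = 5.
Column 4 now contains 3; hence r1c4 = 4.
The 4 cells of cage e must have product 60, so r1c5 = 3.
Cage b needs product 24, leaving r2c4 = 2.
Column 4 now contains 4, leaving r4c4 = 5.
5 is placed in column 4, so r5c4 = 1.
Row 2 now contains 2; hence r2c1 = 1.
Row 2 already has 1, leaving r2c5 = 4.
Cage c has product 8, so r4c1 = 2.
Row 4 already has 5; hence r4c3 = 4.
Column 5 now contains 4, leaving r4c5 = 1.
Row 5 already has 1, which forces r5c3 = 5.
Column 1 already has 1, which forces r1c1 = 5.
5 is placed in column 3, which forces r1c3 = 1.
Completed grid: 5 2 1 4 3 / 1 5 3 2 4 / 4 1 2 3 5 / 2 3 4 5 1 / 3 4 5 1 2.

1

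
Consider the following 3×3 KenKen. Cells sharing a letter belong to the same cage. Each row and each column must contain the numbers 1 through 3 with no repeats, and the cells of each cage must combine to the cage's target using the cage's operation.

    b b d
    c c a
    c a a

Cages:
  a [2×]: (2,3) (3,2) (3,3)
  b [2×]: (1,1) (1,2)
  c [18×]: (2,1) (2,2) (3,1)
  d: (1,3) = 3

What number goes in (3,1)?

D is a freebie, so (1,3) = 3.
Cage c needs product 18, so (2,1) = 2.
The 3 cells of cage c must have product 18, which forces (2,2) = 3.
Cage a needs product 2; hence (2,3) = 1.
Cage c has product 18, which forces (3,1) = 3.
Cage a has product 2; hence (3,2) = 1.
Cage a needs product 2, so (3,3) = 2.
Column 1 already has 2; hence (1,1) = 1.
Column 2 already has 1, so (1,2) = 2.
Completed grid: 1 2 3 / 2 3 1 / 3 1 2.

3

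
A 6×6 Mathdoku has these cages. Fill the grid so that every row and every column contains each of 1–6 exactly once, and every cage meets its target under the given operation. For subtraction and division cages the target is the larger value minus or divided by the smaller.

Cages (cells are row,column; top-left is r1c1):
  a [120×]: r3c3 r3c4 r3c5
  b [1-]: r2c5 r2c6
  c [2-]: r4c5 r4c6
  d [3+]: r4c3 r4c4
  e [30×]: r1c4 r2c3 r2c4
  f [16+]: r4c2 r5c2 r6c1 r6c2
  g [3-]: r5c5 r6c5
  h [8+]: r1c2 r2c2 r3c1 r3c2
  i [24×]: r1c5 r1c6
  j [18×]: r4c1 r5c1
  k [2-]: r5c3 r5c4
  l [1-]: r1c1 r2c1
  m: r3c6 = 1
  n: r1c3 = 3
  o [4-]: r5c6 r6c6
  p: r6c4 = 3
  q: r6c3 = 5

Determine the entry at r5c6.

6

N is a freebie, leaving r1c3 = 3.
M is a freebie, so r3c6 = 1.
Q is a freebie, which forces r6c3 = 5.
P is a freebie, which forces r6c4 = 3.
Row 3 already has 1, leaving r3c1 = 2.
The 4 cells of cage h must have sum 8, leaving r3c2 = 3.
Row 1 needs a 2, and only r1c2 is open for it.
2 is placed in column 2, so r2c2 = 1.
Row 2 now contains 1; hence r2c3 = 6.
Row 2 already has 6, so r2c4 = 5.
Column 3 already has 6, which forces r3c3 = 4.
Row 3 now contains 4; hence r3c4 = 6.
6 is placed in row 3, which forces r3c5 = 5.
4 is placed in column 3, leaving r5c3 = 2.
Row 5 now contains 2, which forces r5c4 = 4.
Row 5 now contains 2; hence r5c6 = 6.
Column 6 already has 6, which forces r6c6 = 2.
6 is placed in column 4; hence r1c4 = 1.
The two cells of cage i must have product 24; hence r1c5 = 6.
Column 6 already has 6, which forces r1c6 = 4.
Column 6 now contains 4, so r2c6 = 3.
Cage j's pair has product 18; hence r4c1 = 6.
Row 4 already has 6, leaving r4c2 = 4.
2 is placed in column 3; hence r4c3 = 1.
Cage d needs two cells with sum 3, so r4c4 = 2.
Row 4 now contains 2, so r4c5 = 3.
Column 6 already has 3, which forces r4c6 = 5.
6 is placed in row 5, so r5c1 = 3.
6 is placed in row 5, so r5c2 = 5.
3 is placed in column 5, so r5c5 = 1.
Cage f has sum 16, which forces r6c1 = 1.
Column 2 now contains 4, leaving r6c2 = 6.
6 is placed in column 5; hence r6c5 = 4.
Row 1 now contains 4; hence r1c1 = 5.
Row 2 already has 3, leaving r2c1 = 4.
4 is placed in column 5, leaving r2c5 = 2.
Completed grid: 5 2 3 1 6 4 / 4 1 6 5 2 3 / 2 3 4 6 5 1 / 6 4 1 2 3 5 / 3 5 2 4 1 6 / 1 6 5 3 4 2.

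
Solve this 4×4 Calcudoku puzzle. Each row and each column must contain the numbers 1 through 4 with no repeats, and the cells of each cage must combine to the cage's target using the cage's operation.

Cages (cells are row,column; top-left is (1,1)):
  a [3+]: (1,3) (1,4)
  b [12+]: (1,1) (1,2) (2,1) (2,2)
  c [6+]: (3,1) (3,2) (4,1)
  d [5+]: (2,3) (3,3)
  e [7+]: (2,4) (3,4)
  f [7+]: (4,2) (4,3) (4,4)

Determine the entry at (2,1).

The only place for 3 in row 4 is (4,1).
In row 1, 3 can only go at (1,2), so (1,2) = 3.
The 4 cells of cage b must have sum 12, so (1,1) = 4.
Cage b needs sum 12, so (2,1) = 1.
The 4 cells of cage b must have sum 12, so (2,2) = 4.
Row 2 already has 4, which forces (2,4) = 3.
Column 1 now contains 1, so (3,1) = 2.
2 is placed in row 3, leaving (3,2) = 1.
Column 4 already has 3; hence (3,4) = 4.
1 is placed in column 2, so (4,2) = 2.
Row 4 already has 2, which forces (4,4) = 1.
Cage a's pair has sum 3, leaving (1,3) = 1.
1 is placed in column 4, which forces (1,4) = 2.
3 is placed in row 2, leaving (2,3) = 2.
4 is placed in row 3; hence (3,3) = 3.
Row 4 now contains 1; hence (4,3) = 4.
Filled in: 4 3 1 2 / 1 4 2 3 / 2 1 3 4 / 3 2 4 1.

1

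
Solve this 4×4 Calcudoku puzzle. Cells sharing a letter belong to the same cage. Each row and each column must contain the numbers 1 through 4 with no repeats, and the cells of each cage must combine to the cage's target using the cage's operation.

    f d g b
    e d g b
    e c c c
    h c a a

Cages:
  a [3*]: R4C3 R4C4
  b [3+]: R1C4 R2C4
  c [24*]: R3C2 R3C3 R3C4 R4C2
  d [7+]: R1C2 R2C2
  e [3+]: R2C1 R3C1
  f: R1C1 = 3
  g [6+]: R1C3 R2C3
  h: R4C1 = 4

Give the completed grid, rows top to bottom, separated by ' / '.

3 4 2 1 / 1 3 4 2 / 2 1 3 4 / 4 2 1 3

Cage f is given, leaving R1C1 = 3.
Row 1 already has 3; hence R1C2 = 4.
4 is placed in row 1, which forces R1C3 = 2.
Row 1 already has 2; hence R1C4 = 1.
Column 2 now contains 4; hence R2C2 = 3.
Column 3 now contains 2, which forces R2C3 = 4.
1 is placed in column 4; hence R2C4 = 2.
Cage h is a single given cell, so R4C1 = 4.
1 is placed in column 4, so R4C4 = 3.
Row 2 already has 2, leaving R2C1 = 1.
The two cells of cage e must have sum 3, which forces R3C1 = 2.
2 is placed in row 3, so R3C2 = 1.
The 4 cells of cage c must have product 24, which forces R3C3 = 3.
Column 4 already has 3, leaving R3C4 = 4.
1 is placed in column 2; hence R4C2 = 2.
3 is placed in row 4, which forces R4C3 = 1.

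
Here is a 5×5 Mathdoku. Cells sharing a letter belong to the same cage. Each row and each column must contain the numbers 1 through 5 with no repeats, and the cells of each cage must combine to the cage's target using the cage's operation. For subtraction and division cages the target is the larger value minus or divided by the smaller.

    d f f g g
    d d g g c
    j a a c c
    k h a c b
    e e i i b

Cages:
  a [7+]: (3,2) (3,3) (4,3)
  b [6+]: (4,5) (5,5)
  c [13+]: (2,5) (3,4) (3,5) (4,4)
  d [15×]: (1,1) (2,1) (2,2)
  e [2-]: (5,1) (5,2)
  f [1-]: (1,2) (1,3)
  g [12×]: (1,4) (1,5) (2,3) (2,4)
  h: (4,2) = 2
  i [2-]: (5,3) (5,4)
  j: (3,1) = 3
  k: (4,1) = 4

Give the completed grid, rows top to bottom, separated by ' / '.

1 5 4 2 3 / 5 3 2 1 4 / 3 1 5 4 2 / 4 2 1 3 5 / 2 4 3 5 1

Cage j is a single given cell, leaving (3,1) = 3.
K is a freebie, so (4,1) = 4.
H is a freebie; hence (4,2) = 2.
Cage d needs product 15; hence (2,2) = 3.
Cage a needs sum 7, leaving (4,3) = 1.
Row 4 already has 1, so (4,5) = 5.
Column 2 now contains 3, leaving (5,2) = 4.
5 is placed in column 5; hence (5,5) = 1.
The 4 cells of cage g must have product 12; hence (2,3) = 2.
Cage g has product 12, which forces (2,4) = 1.
Cage c has sum 13, so (2,5) = 4.
Column 2 already has 4, which forces (3,2) = 1.
Cage a needs sum 7; hence (3,3) = 5.
Cage c needs sum 13; hence (3,4) = 4.
Cage c has sum 13, which forces (3,5) = 2.
Row 4 already has 5, so (4,4) = 3.
The two cells of cage e must have difference 2, so (5,1) = 2.
Column 3 now contains 5, so (5,3) = 3.
Column 4 already has 3, so (5,4) = 5.
The 3 cells of cage d must have product 15; hence (1,1) = 1.
Column 2 already has 1; hence (1,2) = 5.
Column 3 already has 2, which forces (1,3) = 4.
Column 4 already has 3, so (1,4) = 2.
2 is placed in column 5, which forces (1,5) = 3.
1 is placed in row 2; hence (2,1) = 5.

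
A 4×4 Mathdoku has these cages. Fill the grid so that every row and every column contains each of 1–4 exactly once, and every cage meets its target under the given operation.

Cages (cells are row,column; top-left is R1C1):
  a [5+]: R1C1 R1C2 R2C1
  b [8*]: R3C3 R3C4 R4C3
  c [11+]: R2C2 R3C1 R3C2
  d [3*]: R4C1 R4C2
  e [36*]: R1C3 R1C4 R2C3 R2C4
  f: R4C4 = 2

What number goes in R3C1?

Cage c has sum 11; hence R2C2 = 4.
Cage c needs sum 11, leaving R3C1 = 4.
Cage c has sum 11, which forces R3C2 = 3.
Column 2 already has 3, leaving R4C2 = 1.
F is a freebie, so R4C4 = 2.
Cage a needs sum 5, which forces R1C1 = 1.
Column 2 now contains 1; hence R1C2 = 2.
The 3 cells of cage a must have sum 5; hence R2C1 = 2.
Cage b has product 8; hence R3C3 = 2.
Column 4 already has 2, which forces R3C4 = 1.
1 is placed in row 4, so R4C1 = 3.
Row 4 already has 2, so R4C3 = 4.
4 is placed in column 3, leaving R1C3 = 3.
The 4 cells of cage e must have product 36; hence R1C4 = 4.
Cage e has product 36, so R2C3 = 1.
Column 4 already has 1, leaving R2C4 = 3.
The full grid is 1 2 3 4 / 2 4 1 3 / 4 3 2 1 / 3 1 4 2.

4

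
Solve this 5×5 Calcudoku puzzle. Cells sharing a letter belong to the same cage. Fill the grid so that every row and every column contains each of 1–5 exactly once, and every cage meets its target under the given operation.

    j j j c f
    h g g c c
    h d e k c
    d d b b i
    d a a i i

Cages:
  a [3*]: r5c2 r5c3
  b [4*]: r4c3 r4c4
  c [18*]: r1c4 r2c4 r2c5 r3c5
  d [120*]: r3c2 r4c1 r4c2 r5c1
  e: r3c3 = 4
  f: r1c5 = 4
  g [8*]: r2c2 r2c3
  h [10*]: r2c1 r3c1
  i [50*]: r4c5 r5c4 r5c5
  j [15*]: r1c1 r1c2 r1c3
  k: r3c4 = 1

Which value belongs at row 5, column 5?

Cage f is a single given cell, which forces r1c5 = 4.
Cage e is a single given cell, so r3c3 = 4.
Cage k is given, leaving r3c4 = 1.
Column 3 now contains 4, leaving r4c3 = 1.
1 is placed in column 4; hence r4c4 = 4.
Cage i has product 50, leaving r4c5 = 5.
Column 3 already has 1, leaving r5c3 = 3.
Cage i has product 50, which forces r5c4 = 5.
The 3 cells of cage i must have product 50, leaving r5c5 = 2.
Column 3 now contains 3, so r1c3 = 5.
The two cells of cage g must have product 8; hence r2c2 = 4.
Column 3 now contains 4; hence r2c3 = 2.
Row 2 already has 2, so r2c4 = 3.
Cage c has product 18, which forces r2c5 = 1.
Cage d has product 120, so r3c2 = 5.
2 is placed in column 5, which forces r3c5 = 3.
2 is placed in row 5, which forces r5c1 = 4.
Row 5 already has 3, so r5c2 = 1.
Cage j has product 15, so r1c1 = 1.
Column 2 already has 1, which forces r1c2 = 3.
Column 4 now contains 3; hence r1c4 = 2.
Row 2 already has 2, leaving r2c1 = 5.
Row 3 now contains 5, leaving r3c1 = 2.
2 is placed in column 1, which forces r4c1 = 3.
Column 2 already has 3, which forces r4c2 = 2.
Filled in: 1 3 5 2 4 / 5 4 2 3 1 / 2 5 4 1 3 / 3 2 1 4 5 / 4 1 3 5 2.

2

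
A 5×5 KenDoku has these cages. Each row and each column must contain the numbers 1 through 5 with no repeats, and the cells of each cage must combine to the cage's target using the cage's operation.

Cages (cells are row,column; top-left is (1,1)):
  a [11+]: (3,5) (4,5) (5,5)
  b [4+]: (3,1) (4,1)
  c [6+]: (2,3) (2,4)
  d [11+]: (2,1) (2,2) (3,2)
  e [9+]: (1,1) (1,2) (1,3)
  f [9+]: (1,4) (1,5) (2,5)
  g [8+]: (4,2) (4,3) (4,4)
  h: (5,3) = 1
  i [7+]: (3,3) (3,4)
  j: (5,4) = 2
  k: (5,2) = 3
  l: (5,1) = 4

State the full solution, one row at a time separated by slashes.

Cage l is given, which forces (5,1) = 4.
K is a freebie, which forces (5,2) = 3.
Cage h is a single given cell, which forces (5,3) = 1.
Cage j is a single given cell; hence (5,4) = 2.
Row 5 now contains 2, so (5,5) = 5.
Row 2 needs a 3, and only (2,5) is open for it.
The only place for 1 in row 3 is (3,1).
Column 1 already has 1, which forces (4,1) = 3.
The 3 cells of cage e must have sum 9; hence (1,3) = 3.
Row 3 needs a 3, and only (3,4) is open for it.
Cage i needs two cells with sum 7, so (3,3) = 4.
4 is placed in row 3, leaving (3,5) = 2.
2 is placed in column 5; hence (4,5) = 4.
Cage f has sum 9, which forces (1,4) = 5.
2 is placed in column 5, so (1,5) = 1.
Row 3 now contains 2, so (3,2) = 5.
5 is placed in column 4, so (4,4) = 1.
Row 1 already has 5; hence (1,1) = 2.
Row 1 now contains 1; hence (1,2) = 4.
Column 1 now contains 2, which forces (2,1) = 5.
Column 2 already has 4; hence (2,2) = 1.
Cage c's pair has sum 6, which forces (2,3) = 2.
Column 4 already has 1, leaving (2,4) = 4.
1 is placed in row 4, so (4,2) = 2.
Cage g has sum 8; hence (4,3) = 5.

2 4 3 5 1 / 5 1 2 4 3 / 1 5 4 3 2 / 3 2 5 1 4 / 4 3 1 2 5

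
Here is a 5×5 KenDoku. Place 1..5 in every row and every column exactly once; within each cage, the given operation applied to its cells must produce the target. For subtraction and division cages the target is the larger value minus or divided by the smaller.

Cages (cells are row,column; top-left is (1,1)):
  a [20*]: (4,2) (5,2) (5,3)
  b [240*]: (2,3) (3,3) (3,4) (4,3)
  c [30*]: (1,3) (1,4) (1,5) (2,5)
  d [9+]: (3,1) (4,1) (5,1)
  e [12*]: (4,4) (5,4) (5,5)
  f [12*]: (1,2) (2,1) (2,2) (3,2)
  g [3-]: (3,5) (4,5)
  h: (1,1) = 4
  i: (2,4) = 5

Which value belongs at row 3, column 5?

Cage h is given, which forces (1,1) = 4.
Cage i is a single given cell; hence (2,4) = 5.
Cage b needs product 240, so (3,4) = 4.
In column 1, 2 can only go at (2,1), so (2,1) = 2.
Row 2 needs a 4, and only (2,3) is open for it.
Cage c has product 30, leaving (1,5) = 5.
Cage g's pair has difference 3, which forces (3,5) = 1.
Cage g needs two cells with difference 3, leaving (4,5) = 4.
Column 5 now contains 4, so (5,5) = 2.
Column 5 now contains 1; hence (2,5) = 3.
Cage a needs product 20, which forces (4,2) = 5.
5 is placed in row 4; hence (4,3) = 3.
Cage e needs product 12, which forces (4,4) = 2.
The 3 cells of cage a must have product 20, which forces (5,2) = 4.
2 is placed in row 5, so (5,3) = 1.
Cage e has product 12, which forces (5,4) = 3.
1 is placed in column 3; hence (1,3) = 2.
Column 4 already has 2, leaving (1,4) = 1.
Row 2 already has 3, leaving (2,2) = 1.
The 3 cells of cage d must have sum 9; hence (3,1) = 3.
Row 3 already has 3, so (3,2) = 2.
3 is placed in column 3, leaving (3,3) = 5.
Row 4 now contains 3, leaving (4,1) = 1.
3 is placed in row 5, leaving (5,1) = 5.
Row 1 now contains 2, so (1,2) = 3.
Completed grid: 4 3 2 1 5 / 2 1 4 5 3 / 3 2 5 4 1 / 1 5 3 2 4 / 5 4 1 3 2.

1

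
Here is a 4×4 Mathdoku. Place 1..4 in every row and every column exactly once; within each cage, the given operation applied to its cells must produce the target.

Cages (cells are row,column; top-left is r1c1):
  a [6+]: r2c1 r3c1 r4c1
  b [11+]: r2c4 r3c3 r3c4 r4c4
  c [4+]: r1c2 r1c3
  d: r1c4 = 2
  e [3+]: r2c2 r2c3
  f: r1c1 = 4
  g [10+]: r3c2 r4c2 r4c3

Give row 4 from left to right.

1 2 4 3

Cage f is a single given cell, which forces r1c1 = 4.
Cage d is given, so r1c4 = 2.
Cage b needs sum 11, which forces r3c3 = 3.
3 is placed in column 3; hence r4c3 = 4.
The two cells of cage c must have sum 4, which forces r1c2 = 3.
3 is placed in column 3, leaving r1c3 = 1.
Column 3 now contains 1; hence r2c3 = 2.
Row 3 now contains 3, leaving r3c2 = 4.
Row 3 now contains 4, which forces r3c4 = 1.
Row 4 already has 4, so r4c2 = 2.
Column 4 now contains 1, which forces r4c4 = 3.
Cage a has sum 6; hence r2c1 = 3.
Row 2 already has 2; hence r2c2 = 1.
Column 4 already has 3, which forces r2c4 = 4.
1 is placed in row 3, so r3c1 = 2.
Row 4 already has 3; hence r4c1 = 1.
Filled in: 4 3 1 2 / 3 1 2 4 / 2 4 3 1 / 1 2 4 3.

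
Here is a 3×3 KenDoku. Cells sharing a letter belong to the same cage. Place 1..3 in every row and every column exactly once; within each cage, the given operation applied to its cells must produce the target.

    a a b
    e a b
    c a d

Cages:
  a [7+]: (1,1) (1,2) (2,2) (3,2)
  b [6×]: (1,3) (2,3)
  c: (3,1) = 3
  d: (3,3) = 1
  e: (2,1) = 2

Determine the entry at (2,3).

3

Cage a needs sum 7, leaving (1,1) = 1.
Cage e is given, leaving (2,1) = 2.
2 is placed in row 2, leaving (2,3) = 3.
C is a freebie, which forces (3,1) = 3.
D is a freebie, leaving (3,3) = 1.
Cage a has sum 7; hence (1,2) = 3.
Column 3 already has 3, which forces (1,3) = 2.
3 is placed in row 2, which forces (2,2) = 1.
Row 3 already has 1, which forces (3,2) = 2.
Filled in: 1 3 2 / 2 1 3 / 3 2 1.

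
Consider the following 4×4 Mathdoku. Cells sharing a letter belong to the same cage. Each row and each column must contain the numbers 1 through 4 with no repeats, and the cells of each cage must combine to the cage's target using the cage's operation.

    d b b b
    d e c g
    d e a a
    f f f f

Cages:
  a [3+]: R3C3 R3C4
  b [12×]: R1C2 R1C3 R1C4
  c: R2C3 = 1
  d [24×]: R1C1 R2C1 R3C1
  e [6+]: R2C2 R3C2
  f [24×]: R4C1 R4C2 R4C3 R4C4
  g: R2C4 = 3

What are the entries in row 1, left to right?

2 1 3 4

Cage c is given, which forces R2C3 = 1.
Cage g is a single given cell, which forces R2C4 = 3.
Column 3 already has 1; hence R3C3 = 2.
Row 3 already has 2, leaving R3C4 = 1.
Cage b needs product 12, leaving R1C2 = 1.
Cage b has product 12; hence R1C3 = 3.
Column 4 already has 1, leaving R1C4 = 4.
Cage e's pair has sum 6, so R2C2 = 2.
Row 3 already has 2, so R3C2 = 4.
Column 2 already has 4, so R4C2 = 3.
3 is placed in column 3, which forces R4C3 = 4.
Column 4 already has 4; hence R4C4 = 2.
4 is placed in row 1, so R1C1 = 2.
Row 2 now contains 2, which forces R2C1 = 4.
Row 3 now contains 4, leaving R3C1 = 3.
Row 4 now contains 2, which forces R4C1 = 1.
The full grid is 2 1 3 4 / 4 2 1 3 / 3 4 2 1 / 1 3 4 2.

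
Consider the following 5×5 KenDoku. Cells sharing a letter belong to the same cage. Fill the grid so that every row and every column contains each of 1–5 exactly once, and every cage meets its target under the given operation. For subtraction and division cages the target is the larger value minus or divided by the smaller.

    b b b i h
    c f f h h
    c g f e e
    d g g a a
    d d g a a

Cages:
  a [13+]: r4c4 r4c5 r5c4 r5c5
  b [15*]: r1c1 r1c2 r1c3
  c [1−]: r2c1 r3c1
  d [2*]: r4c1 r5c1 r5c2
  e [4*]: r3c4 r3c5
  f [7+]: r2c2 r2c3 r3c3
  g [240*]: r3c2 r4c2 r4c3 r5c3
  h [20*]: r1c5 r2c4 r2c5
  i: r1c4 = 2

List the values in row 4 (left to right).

Cage i is given, which forces r1c4 = 2.
Cage d has product 2, so r4c1 = 1.
The 3 cells of cage d must have product 2, leaving r5c1 = 2.
The 3 cells of cage d must have product 2, so r5c2 = 1.
The 3 cells of cage b must have product 15, so r1c3 = 1.
The 4 cells of cage a must have sum 13, which forces r4c5 = 2.
Cage f has sum 7, which forces r2c2 = 2.
Cage f needs sum 7, which forces r2c3 = 3.
Cage f needs sum 7, leaving r3c3 = 2.
Row 1 needs a 4, and only r1c5 is open for it.
The two cells of cage e must have product 4, so r3c4 = 4.
Column 5 already has 4; hence r3c5 = 1.
Cage a has sum 13, leaving r4c4 = 3.
Cage a needs sum 13; hence r5c4 = 5.
Column 5 already has 4, so r5c5 = 3.
The two cells of cage c must have difference 1, which forces r2c1 = 4.
Column 4 now contains 5, which forces r2c4 = 1.
Column 5 now contains 1; hence r2c5 = 5.
Row 3 already has 4, which forces r3c2 = 3.
3 is placed in row 4, so r4c2 = 4.
The 4 cells of cage g must have product 240; hence r4c3 = 5.
5 is placed in row 5, leaving r5c3 = 4.
The 3 cells of cage b must have product 15; hence r1c1 = 3.
Column 2 now contains 3, which forces r1c2 = 5.
3 is placed in row 3, leaving r3c1 = 5.
Completed grid: 3 5 1 2 4 / 4 2 3 1 5 / 5 3 2 4 1 / 1 4 5 3 2 / 2 1 4 5 3.

1 4 5 3 2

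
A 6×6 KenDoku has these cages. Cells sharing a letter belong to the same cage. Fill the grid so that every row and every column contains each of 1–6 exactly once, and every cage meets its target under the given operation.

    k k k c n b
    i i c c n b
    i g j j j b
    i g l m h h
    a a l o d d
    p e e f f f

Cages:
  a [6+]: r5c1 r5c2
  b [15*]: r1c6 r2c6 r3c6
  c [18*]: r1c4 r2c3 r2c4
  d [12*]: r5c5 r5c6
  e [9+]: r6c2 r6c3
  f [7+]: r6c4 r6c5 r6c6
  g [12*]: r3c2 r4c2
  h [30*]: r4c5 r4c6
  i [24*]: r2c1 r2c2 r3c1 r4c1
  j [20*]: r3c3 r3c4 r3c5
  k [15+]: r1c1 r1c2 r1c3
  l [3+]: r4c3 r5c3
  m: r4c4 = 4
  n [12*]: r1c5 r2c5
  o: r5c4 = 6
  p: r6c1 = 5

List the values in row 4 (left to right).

Cage m is a single given cell, so r4c4 = 4.
Cage o is given; hence r5c4 = 6.
Cage p is a single given cell, leaving r6c1 = 5.
The only place for 2 in row 1 is r1c5.
Cage n needs two cells with product 12; hence r2c5 = 6.
Column 5 now contains 6, so r4c5 = 5.
Row 4 already has 5, which forces r4c6 = 6.
Cage c needs product 18, leaving r1c4 = 3.
Row 2 already has 6, which forces r2c3 = 3.
Cage c needs product 18; hence r2c4 = 2.
Column 3 now contains 3, so r6c3 = 6.
Column 4 now contains 2, which forces r6c4 = 1.
Row 6 already has 1, so r6c5 = 4.
4 is placed in row 6, so r6c6 = 2.
Cage j needs product 20, so r3c3 = 4.
1 is placed in column 4, so r3c4 = 5.
Column 5 already has 4, so r3c5 = 1.
Cage b has product 15, so r3c6 = 3.
Column 5 already has 4, which forces r5c5 = 3.
Cage d's pair has product 12, which forces r5c6 = 4.
6 is placed in row 6, which forces r6c2 = 3.
Column 3 now contains 4, which forces r1c3 = 5.
5 is placed in row 1, so r1c6 = 1.
Column 6 already has 1, which forces r2c6 = 5.
Row 3 already has 4, leaving r3c2 = 6.
Column 2 already has 3, leaving r4c2 = 2.
2 is placed in row 4; hence r4c3 = 1.
Cage a's pair has sum 6, leaving r5c1 = 1.
Cage a's pair has sum 6; hence r5c2 = 5.
1 is placed in column 3, which forces r5c3 = 2.
Cage k needs sum 15, leaving r1c1 = 6.
6 is placed in column 2; hence r1c2 = 4.
Column 1 now contains 1; hence r2c1 = 4.
The 4 cells of cage i must have product 24, so r2c2 = 1.
Row 3 already has 6, which forces r3c1 = 2.
1 is placed in row 4, which forces r4c1 = 3.
Completed grid: 6 4 5 3 2 1 / 4 1 3 2 6 5 / 2 6 4 5 1 3 / 3 2 1 4 5 6 / 1 5 2 6 3 4 / 5 3 6 1 4 2.

3 2 1 4 5 6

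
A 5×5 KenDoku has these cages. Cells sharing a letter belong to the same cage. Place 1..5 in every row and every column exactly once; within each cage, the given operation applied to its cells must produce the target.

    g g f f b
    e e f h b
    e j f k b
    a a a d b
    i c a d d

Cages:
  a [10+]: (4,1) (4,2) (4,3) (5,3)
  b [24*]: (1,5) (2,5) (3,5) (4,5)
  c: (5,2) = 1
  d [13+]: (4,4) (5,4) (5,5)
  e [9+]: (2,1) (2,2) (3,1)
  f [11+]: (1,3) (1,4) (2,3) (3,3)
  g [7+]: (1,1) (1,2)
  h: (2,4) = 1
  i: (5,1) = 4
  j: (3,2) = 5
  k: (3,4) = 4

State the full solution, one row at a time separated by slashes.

3 4 5 2 1 / 5 2 3 1 4 / 2 5 1 4 3 / 1 3 4 5 2 / 4 1 2 3 5

Cage h is given, so (2,4) = 1.
J is a freebie; hence (3,2) = 5.
Cage k is given, so (3,4) = 4.
Column 4 now contains 4, which forces (4,4) = 5.
Cage i is given, leaving (5,1) = 4.
Cage c is a single given cell, leaving (5,2) = 1.
Column 4 already has 5, so (5,4) = 3.
4 is placed in row 5; hence (5,5) = 5.
3 is placed in column 4; hence (1,4) = 2.
Row 5 already has 3; hence (5,3) = 2.
The two cells of cage g must have sum 7; hence (1,1) = 3.
Row 1 now contains 2, which forces (1,2) = 4.
4 is placed in row 1, which forces (1,5) = 1.
3 is placed in column 1; hence (4,1) = 1.
Column 2 now contains 4, leaving (4,2) = 3.
Row 4 already has 3, leaving (4,3) = 4.
4 is placed in row 4, which forces (4,5) = 2.
1 is placed in row 1; hence (1,3) = 5.
The 3 cells of cage e must have sum 9, leaving (2,1) = 5.
Column 2 already has 3; hence (2,2) = 2.
The 4 cells of cage f must have sum 11, leaving (2,3) = 3.
Cage b needs product 24, which forces (2,5) = 4.
1 is placed in column 1, which forces (3,1) = 2.
Cage f has sum 11, which forces (3,3) = 1.
2 is placed in column 5, leaving (3,5) = 3.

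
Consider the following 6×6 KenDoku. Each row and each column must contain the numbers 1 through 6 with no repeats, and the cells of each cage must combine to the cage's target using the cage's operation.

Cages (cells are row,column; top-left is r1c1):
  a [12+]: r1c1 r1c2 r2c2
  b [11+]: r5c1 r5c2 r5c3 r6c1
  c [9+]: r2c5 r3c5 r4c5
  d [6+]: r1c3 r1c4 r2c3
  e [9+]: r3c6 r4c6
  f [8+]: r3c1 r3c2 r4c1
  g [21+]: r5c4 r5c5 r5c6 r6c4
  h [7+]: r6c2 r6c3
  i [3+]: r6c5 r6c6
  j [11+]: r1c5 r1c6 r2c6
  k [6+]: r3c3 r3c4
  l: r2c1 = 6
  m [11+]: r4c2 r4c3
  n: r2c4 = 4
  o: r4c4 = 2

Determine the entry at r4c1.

1

Cage l is given, leaving r2c1 = 6.
Cage n is a single given cell, which forces r2c4 = 4.
Cage o is given, which forces r4c4 = 2.
Column 4 now contains 4, so r5c4 = 5.
The 4 cells of cage g must have sum 21, so r6c4 = 6.
Cage k's pair has sum 6, which forces r3c3 = 5.
Column 4 already has 5; hence r3c4 = 1.
Column 3 already has 5; hence r4c3 = 6.
Column 4 already has 1; hence r1c4 = 3.
Row 4 already has 6; hence r4c2 = 5.
Row 4 already has 5; hence r4c6 = 3.
The two cells of cage e must have sum 9, so r3c6 = 6.
Row 4 already has 3, so r4c1 = 1.
Row 4 now contains 1, so r4c5 = 4.
4 is placed in column 5, which forces r5c5 = 6.
Column 6 now contains 6, leaving r5c6 = 4.
Cage j needs sum 11, leaving r1c5 = 5.
The 3 cells of cage j must have sum 11, so r1c6 = 1.
Cage j has sum 11, so r2c6 = 5.
The 4 cells of cage b must have sum 11; hence r6c1 = 5.
Column 6 already has 1; hence r6c6 = 2.
Row 1 already has 5; hence r1c1 = 4.
The 3 cells of cage a must have sum 12, so r1c2 = 6.
Row 1 now contains 1, leaving r1c3 = 2.
The 3 cells of cage a must have sum 12; hence r2c2 = 2.
Cage d has sum 6; hence r2c3 = 1.
Row 2 now contains 2, so r2c5 = 3.
Column 1 now contains 4; hence r3c1 = 3.
Row 3 now contains 3; hence r3c2 = 4.
3 is placed in column 5, which forces r3c5 = 2.
3 is placed in column 1; hence r5c1 = 2.
Column 3 now contains 1, leaving r5c3 = 3.
4 is placed in column 2, leaving r6c2 = 3.
3 is placed in column 3; hence r6c3 = 4.
Row 6 already has 2, so r6c5 = 1.
Row 5 already has 3, leaving r5c2 = 1.
Filled in: 4 6 2 3 5 1 / 6 2 1 4 3 5 / 3 4 5 1 2 6 / 1 5 6 2 4 3 / 2 1 3 5 6 4 / 5 3 4 6 1 2.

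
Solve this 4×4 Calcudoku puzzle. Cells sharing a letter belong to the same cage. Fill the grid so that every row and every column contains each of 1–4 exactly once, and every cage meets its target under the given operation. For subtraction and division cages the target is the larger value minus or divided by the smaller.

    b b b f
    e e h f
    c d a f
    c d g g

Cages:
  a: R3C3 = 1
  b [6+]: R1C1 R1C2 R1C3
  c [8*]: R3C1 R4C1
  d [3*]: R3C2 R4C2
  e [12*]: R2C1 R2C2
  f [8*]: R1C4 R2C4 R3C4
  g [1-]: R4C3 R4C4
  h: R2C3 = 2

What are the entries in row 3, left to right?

4 3 1 2

Cage h is given, leaving R2C3 = 2.
Cage a is given, leaving R3C3 = 1.
Column 3 already has 1, so R1C3 = 3.
Row 3 now contains 1, so R3C2 = 3.
Cage d's pair has product 3, so R4C2 = 1.
3 is placed in column 3, so R4C3 = 4.
The 3 cells of cage b must have sum 6, leaving R1C1 = 1.
Column 2 now contains 1; hence R1C2 = 2.
Row 1 now contains 2, so R1C4 = 4.
Cage e's pair has product 12, so R2C1 = 3.
3 is placed in column 2, so R2C2 = 4.
Column 4 already has 4, which forces R2C4 = 1.
Cage c needs two cells with product 8, which forces R3C1 = 4.
Column 4 already has 4, leaving R3C4 = 2.
Row 4 now contains 4, so R4C1 = 2.
Cage g needs two cells with difference 1, so R4C4 = 3.
Filled in: 1 2 3 4 / 3 4 2 1 / 4 3 1 2 / 2 1 4 3.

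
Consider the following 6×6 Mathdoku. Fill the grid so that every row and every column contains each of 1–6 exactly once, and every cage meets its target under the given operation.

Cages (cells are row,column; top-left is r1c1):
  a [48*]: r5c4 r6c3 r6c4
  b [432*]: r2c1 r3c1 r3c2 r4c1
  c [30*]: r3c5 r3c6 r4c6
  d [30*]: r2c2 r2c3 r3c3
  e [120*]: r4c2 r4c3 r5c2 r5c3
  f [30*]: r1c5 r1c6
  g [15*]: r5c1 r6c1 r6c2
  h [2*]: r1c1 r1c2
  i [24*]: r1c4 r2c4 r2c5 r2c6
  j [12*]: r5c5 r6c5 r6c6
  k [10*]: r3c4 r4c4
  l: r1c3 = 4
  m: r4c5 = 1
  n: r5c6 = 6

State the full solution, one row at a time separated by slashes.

Cage l is a single given cell, so r1c3 = 4.
The 4 cells of cage b must have product 432; hence r3c2 = 6.
M is a freebie, so r4c5 = 1.
Cage n is a single given cell; hence r5c6 = 6.
The two cells of cage f must have product 30; hence r1c5 = 6.
Column 6 now contains 6, leaving r1c6 = 5.
Cage c needs product 30, so r3c5 = 5.
5 is placed in row 3; hence r3c4 = 2.
2 is placed in row 3, so r3c6 = 3.
Cage k's pair has product 10, leaving r4c4 = 5.
Column 6 already has 3; hence r4c6 = 2.
Column 4 already has 2, leaving r5c4 = 4.
4 is placed in column 4, leaving r6c4 = 6.
2 is placed in column 6; hence r6c6 = 1.
Cage d needs product 30, leaving r2c2 = 5.
The 3 cells of cage d must have product 30; hence r2c3 = 6.
Cage i has product 24, so r2c5 = 2.
1 is placed in column 6, which forces r2c6 = 4.
Row 3 now contains 3, so r3c1 = 4.
Row 3 now contains 3; hence r3c3 = 1.
Cage e has product 120; hence r4c2 = 4.
6 is placed in column 3, leaving r4c3 = 3.
Cage g needs product 15, which forces r5c1 = 1.
Row 5 already has 1, so r5c2 = 2.
Row 5 now contains 2; hence r5c3 = 5.
Cage j needs product 12; hence r5c5 = 3.
5 is placed in column 2, which forces r6c2 = 3.
Row 6 already has 6; hence r6c3 = 2.
The 3 cells of cage j must have product 12; hence r6c5 = 4.
1 is placed in column 1, which forces r1c1 = 2.
Column 2 now contains 2, leaving r1c2 = 1.
Row 1 already has 1, leaving r1c4 = 3.
Row 2 already has 6; hence r2c1 = 3.
Column 4 now contains 3, so r2c4 = 1.
3 is placed in row 4, which forces r4c1 = 6.
3 is placed in row 6, so r6c1 = 5.

2 1 4 3 6 5 / 3 5 6 1 2 4 / 4 6 1 2 5 3 / 6 4 3 5 1 2 / 1 2 5 4 3 6 / 5 3 2 6 4 1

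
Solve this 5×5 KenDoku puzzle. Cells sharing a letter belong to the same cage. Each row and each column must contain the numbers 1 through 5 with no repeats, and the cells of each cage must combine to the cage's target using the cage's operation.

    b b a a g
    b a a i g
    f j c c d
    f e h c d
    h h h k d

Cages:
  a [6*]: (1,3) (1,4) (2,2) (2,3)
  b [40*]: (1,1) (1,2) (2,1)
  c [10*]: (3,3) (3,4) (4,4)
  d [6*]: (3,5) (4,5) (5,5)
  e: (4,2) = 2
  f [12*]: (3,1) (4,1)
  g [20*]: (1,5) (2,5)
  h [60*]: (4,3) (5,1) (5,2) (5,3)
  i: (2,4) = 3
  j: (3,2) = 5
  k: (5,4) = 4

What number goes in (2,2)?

1

Cage i is given; hence (2,4) = 3.
Cage j is given, which forces (3,2) = 5.
E is a freebie, which forces (4,2) = 2.
Cage k is given, so (5,4) = 4.
2 is placed in column 2; hence (1,2) = 4.
Cage a needs product 6, so (1,3) = 3.
Cage a has product 6, leaving (1,4) = 1.
Row 1 now contains 4, which forces (1,5) = 5.
2 is placed in column 2, which forces (2,2) = 1.
Cage a needs product 6, leaving (2,3) = 2.
Column 5 already has 5, leaving (2,5) = 4.
2 is placed in column 3; hence (3,3) = 1.
Column 4 now contains 1, so (3,4) = 2.
Row 3 already has 2; hence (3,5) = 3.
Cage h needs product 60, which forces (4,3) = 4.
Cage c has product 10, so (4,4) = 5.
Column 5 already has 3, which forces (4,5) = 1.
Column 2 already has 1; hence (5,2) = 3.
Column 3 already has 1, which forces (5,3) = 5.
Column 5 already has 1, leaving (5,5) = 2.
Row 1 already has 5, so (1,1) = 2.
2 is placed in row 2; hence (2,1) = 5.
Row 3 now contains 3, which forces (3,1) = 4.
Row 4 now contains 4, so (4,1) = 3.
Row 5 now contains 5; hence (5,1) = 1.
Filled in: 2 4 3 1 5 / 5 1 2 3 4 / 4 5 1 2 3 / 3 2 4 5 1 / 1 3 5 4 2.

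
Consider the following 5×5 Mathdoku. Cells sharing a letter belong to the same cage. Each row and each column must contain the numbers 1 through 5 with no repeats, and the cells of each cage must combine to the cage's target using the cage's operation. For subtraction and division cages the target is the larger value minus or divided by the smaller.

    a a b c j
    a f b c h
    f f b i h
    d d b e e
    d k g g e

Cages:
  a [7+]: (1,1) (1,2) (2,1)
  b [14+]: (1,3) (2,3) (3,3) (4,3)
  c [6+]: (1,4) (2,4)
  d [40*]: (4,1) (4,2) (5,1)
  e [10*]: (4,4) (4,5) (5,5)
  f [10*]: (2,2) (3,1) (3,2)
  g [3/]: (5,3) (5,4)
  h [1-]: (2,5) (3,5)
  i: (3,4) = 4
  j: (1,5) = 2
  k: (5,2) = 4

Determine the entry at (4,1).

4

Cage j is given, which forces (1,5) = 2.
Cage i is given, leaving (3,4) = 4.
Cage k is given, which forces (5,2) = 4.
Cage h needs two cells with difference 1; hence (2,5) = 4.
Cage d needs product 40, leaving (4,1) = 4.
The 3 cells of cage e must have product 10, which forces (4,4) = 2.
Cage b needs sum 14; hence (1,3) = 4.
Row 4 now contains 2, which forces (4,2) = 5.
Row 4 now contains 5, leaving (4,3) = 3.
Row 4 now contains 5, leaving (4,5) = 1.
Cage d has product 40, which forces (5,1) = 2.
Column 3 now contains 3; hence (5,3) = 1.
Row 5 already has 1, which forces (5,4) = 3.
Column 5 now contains 1, leaving (5,5) = 5.
The 3 cells of cage f must have product 10; hence (3,1) = 5.
5 is placed in row 3, so (3,3) = 2.
5 is placed in column 5, leaving (3,5) = 3.
Column 1 already has 5, which forces (1,1) = 1.
The 3 cells of cage a must have sum 7; hence (1,2) = 3.
1 is placed in row 1; hence (1,4) = 5.
Cage a has sum 7, so (2,1) = 3.
The 3 cells of cage f must have product 10, which forces (2,2) = 2.
Column 3 already has 2, so (2,3) = 5.
Column 4 already has 5; hence (2,4) = 1.
2 is placed in row 3, which forces (3,2) = 1.
Filled in: 1 3 4 5 2 / 3 2 5 1 4 / 5 1 2 4 3 / 4 5 3 2 1 / 2 4 1 3 5.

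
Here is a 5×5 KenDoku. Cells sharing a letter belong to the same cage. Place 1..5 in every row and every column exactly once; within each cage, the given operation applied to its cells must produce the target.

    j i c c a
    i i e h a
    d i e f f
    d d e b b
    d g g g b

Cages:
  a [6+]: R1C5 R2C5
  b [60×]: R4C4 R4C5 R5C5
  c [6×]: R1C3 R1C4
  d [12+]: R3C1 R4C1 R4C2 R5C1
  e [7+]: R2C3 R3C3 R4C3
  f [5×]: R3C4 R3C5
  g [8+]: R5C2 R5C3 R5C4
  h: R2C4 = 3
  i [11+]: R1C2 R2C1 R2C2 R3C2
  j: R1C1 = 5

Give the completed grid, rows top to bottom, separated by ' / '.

J is a freebie; hence R1C1 = 5.
Cage h is a single given cell, so R2C4 = 3.
Cage c needs two cells with product 6, which forces R1C3 = 3.
3 is placed in column 4, which forces R1C4 = 2.
The only place for 5 in column 3 is R5C3.
Cage g has sum 8, which forces R5C2 = 2.
The 3 cells of cage g must have sum 8, so R5C4 = 1.
Column 4 already has 1, so R3C4 = 5.
The two cells of cage f must have product 5; hence R3C5 = 1.
5 is placed in column 4, which forces R4C4 = 4.
The 4 cells of cage i must have sum 11, so R1C2 = 1.
Column 5 now contains 1, so R1C5 = 4.
The 4 cells of cage i must have sum 11, which forces R2C2 = 5.
Cage a needs two cells with sum 6, so R2C5 = 2.
Column 2 now contains 5, which forces R4C2 = 3.
The 3 cells of cage b must have product 60, so R4C5 = 5.
Cage b needs product 60; hence R5C5 = 3.
Row 2 already has 2; hence R2C1 = 1.
Row 2 already has 1; hence R2C3 = 4.
The 4 cells of cage d must have sum 12; hence R3C1 = 3.
Column 2 now contains 3; hence R3C2 = 4.
4 is placed in column 3, which forces R3C3 = 2.
The 4 cells of cage d must have sum 12, which forces R4C1 = 2.
Column 3 now contains 2; hence R4C3 = 1.
Row 5 now contains 3, leaving R5C1 = 4.

5 1 3 2 4 / 1 5 4 3 2 / 3 4 2 5 1 / 2 3 1 4 5 / 4 2 5 1 3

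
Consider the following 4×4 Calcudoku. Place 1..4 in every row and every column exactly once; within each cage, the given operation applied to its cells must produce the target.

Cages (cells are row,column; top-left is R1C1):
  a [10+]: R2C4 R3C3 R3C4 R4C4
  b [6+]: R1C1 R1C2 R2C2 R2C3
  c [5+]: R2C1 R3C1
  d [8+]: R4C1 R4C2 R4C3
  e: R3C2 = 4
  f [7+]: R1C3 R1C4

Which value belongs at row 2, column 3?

Cage e is a single given cell, so R3C2 = 4.
In row 4, 2 can only go at R4C4, so R4C4 = 2.
Cage a needs sum 10, leaving R2C4 = 4.
Cage f's pair has sum 7; hence R1C3 = 4.
4 is placed in column 4; hence R1C4 = 3.
Column 4 now contains 3, which forces R3C4 = 1.
Row 3 now contains 1, leaving R3C3 = 3.
The 3 cells of cage d must have sum 8, leaving R4C1 = 4.
Column 3 already has 3, which forces R4C3 = 1.
Cage b has sum 6, leaving R1C1 = 1.
Cage b has sum 6, leaving R1C2 = 2.
Cage c needs two cells with sum 5; hence R2C1 = 3.
Cage b has sum 6, leaving R2C2 = 1.
Column 3 already has 1, so R2C3 = 2.
3 is placed in row 3, which forces R3C1 = 2.
Row 4 now contains 1, leaving R4C2 = 3.
Completed grid: 1 2 4 3 / 3 1 2 4 / 2 4 3 1 / 4 3 1 2.

2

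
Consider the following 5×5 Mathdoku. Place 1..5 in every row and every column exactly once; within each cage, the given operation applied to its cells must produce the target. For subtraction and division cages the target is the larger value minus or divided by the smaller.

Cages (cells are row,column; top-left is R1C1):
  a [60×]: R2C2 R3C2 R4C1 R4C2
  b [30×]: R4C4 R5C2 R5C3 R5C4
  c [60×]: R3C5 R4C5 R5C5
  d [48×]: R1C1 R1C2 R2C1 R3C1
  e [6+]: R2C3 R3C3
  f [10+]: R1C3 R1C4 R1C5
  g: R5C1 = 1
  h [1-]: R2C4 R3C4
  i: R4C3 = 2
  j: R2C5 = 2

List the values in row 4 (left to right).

Cage j is given, so R2C5 = 2.
Cage i is given, so R4C3 = 2.
Cage g is a single given cell, so R5C1 = 1.
The 4 cells of cage d must have product 48; hence R1C2 = 2.
Cage d has product 48, which forces R3C1 = 2.
Cage b has product 30; hence R4C4 = 1.
Cage b needs product 30, which forces R5C4 = 2.
Row 1 needs a 3, and only R1C1 is open for it.
3 is placed in column 1; hence R2C1 = 4.
Column 1 now contains 4, so R4C1 = 5.
Cage h needs two cells with difference 1, which forces R3C4 = 4.
4 is placed in column 4, so R1C4 = 5.
5 is placed in column 4, which forces R2C4 = 3.
The 4 cells of cage a must have product 60, so R4C2 = 4.
Row 4 already has 4, leaving R4C5 = 3.
Row 2 now contains 3, which forces R2C2 = 1.
Row 2 now contains 1, so R2C3 = 5.
Cage a needs product 60, which forces R3C2 = 3.
Column 3 already has 5, so R3C3 = 1.
Column 5 already has 3; hence R3C5 = 5.
Column 2 now contains 3; hence R5C2 = 5.
Column 3 already has 5, leaving R5C3 = 3.
Cage c has product 60, leaving R5C5 = 4.
Column 3 already has 1; hence R1C3 = 4.
Column 5 already has 4, leaving R1C5 = 1.
Completed grid: 3 2 4 5 1 / 4 1 5 3 2 / 2 3 1 4 5 / 5 4 2 1 3 / 1 5 3 2 4.

5 4 2 1 3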